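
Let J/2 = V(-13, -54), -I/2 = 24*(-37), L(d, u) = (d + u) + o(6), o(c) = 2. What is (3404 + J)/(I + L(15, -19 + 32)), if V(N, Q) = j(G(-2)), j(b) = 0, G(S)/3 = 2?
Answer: 1702/903 ≈ 1.8848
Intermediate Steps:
L(d, u) = 2 + d + u (L(d, u) = (d + u) + 2 = 2 + d + u)
I = 1776 (I = -48*(-37) = -2*(-888) = 1776)
G(S) = 6 (G(S) = 3*2 = 6)
V(N, Q) = 0
J = 0 (J = 2*0 = 0)
(3404 + J)/(I + L(15, -19 + 32)) = (3404 + 0)/(1776 + (2 + 15 + (-19 + 32))) = 3404/(1776 + (2 + 15 + 13)) = 3404/(1776 + 30) = 3404/1806 = 3404*(1/1806) = 1702/903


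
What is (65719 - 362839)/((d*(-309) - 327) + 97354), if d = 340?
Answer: 297120/8033 ≈ 36.987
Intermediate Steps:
(65719 - 362839)/((d*(-309) - 327) + 97354) = (65719 - 362839)/((340*(-309) - 327) + 97354) = -297120/((-105060 - 327) + 97354) = -297120/(-105387 + 97354) = -297120/(-8033) = -297120*(-1/8033) = 297120/8033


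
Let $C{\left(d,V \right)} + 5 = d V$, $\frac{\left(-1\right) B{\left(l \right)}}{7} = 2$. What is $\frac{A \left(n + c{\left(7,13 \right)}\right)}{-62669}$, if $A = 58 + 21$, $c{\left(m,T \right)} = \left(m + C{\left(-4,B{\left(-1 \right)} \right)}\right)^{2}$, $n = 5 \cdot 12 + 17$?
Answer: $- \frac{271839}{62669} \approx -4.3377$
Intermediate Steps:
$B{\left(l \right)} = -14$ ($B{\left(l \right)} = \left(-7\right) 2 = -14$)
$n = 77$ ($n = 60 + 17 = 77$)
$C{\left(d,V \right)} = -5 + V d$ ($C{\left(d,V \right)} = -5 + d V = -5 + V d$)
$c{\left(m,T \right)} = \left(51 + m\right)^{2}$ ($c{\left(m,T \right)} = \left(m - -51\right)^{2} = \left(m + \left(-5 + 56\right)\right)^{2} = \left(m + 51\right)^{2} = \left(51 + m\right)^{2}$)
$A = 79$
$\frac{A \left(n + c{\left(7,13 \right)}\right)}{-62669} = \frac{79 \left(77 + \left(51 + 7\right)^{2}\right)}{-62669} = 79 \left(77 + 58^{2}\right) \left(- \frac{1}{62669}\right) = 79 \left(77 + 3364\right) \left(- \frac{1}{62669}\right) = 79 \cdot 3441 \left(- \frac{1}{62669}\right) = 271839 \left(- \frac{1}{62669}\right) = - \frac{271839}{62669}$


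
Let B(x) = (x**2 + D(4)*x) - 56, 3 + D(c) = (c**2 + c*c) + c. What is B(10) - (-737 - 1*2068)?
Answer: 3179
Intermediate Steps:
D(c) = -3 + c + 2*c**2 (D(c) = -3 + ((c**2 + c*c) + c) = -3 + ((c**2 + c**2) + c) = -3 + (2*c**2 + c) = -3 + (c + 2*c**2) = -3 + c + 2*c**2)
B(x) = -56 + x**2 + 33*x (B(x) = (x**2 + (-3 + 4 + 2*4**2)*x) - 56 = (x**2 + (-3 + 4 + 2*16)*x) - 56 = (x**2 + (-3 + 4 + 32)*x) - 56 = (x**2 + 33*x) - 56 = -56 + x**2 + 33*x)
B(10) - (-737 - 1*2068) = (-56 + 10**2 + 33*10) - (-737 - 1*2068) = (-56 + 100 + 330) - (-737 - 2068) = 374 - 1*(-2805) = 374 + 2805 = 3179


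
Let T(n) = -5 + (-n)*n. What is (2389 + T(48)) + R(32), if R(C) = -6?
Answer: 74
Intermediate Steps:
T(n) = -5 - n²
(2389 + T(48)) + R(32) = (2389 + (-5 - 1*48²)) - 6 = (2389 + (-5 - 1*2304)) - 6 = (2389 + (-5 - 2304)) - 6 = (2389 - 2309) - 6 = 80 - 6 = 74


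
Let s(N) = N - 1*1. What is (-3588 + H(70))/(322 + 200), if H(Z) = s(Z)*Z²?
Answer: 18584/29 ≈ 640.83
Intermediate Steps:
s(N) = -1 + N (s(N) = N - 1 = -1 + N)
H(Z) = Z²*(-1 + Z) (H(Z) = (-1 + Z)*Z² = Z²*(-1 + Z))
(-3588 + H(70))/(322 + 200) = (-3588 + 70²*(-1 + 70))/(322 + 200) = (-3588 + 4900*69)/522 = (-3588 + 338100)*(1/522) = 334512*(1/522) = 18584/29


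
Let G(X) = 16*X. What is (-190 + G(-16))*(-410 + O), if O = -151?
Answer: 250206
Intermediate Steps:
(-190 + G(-16))*(-410 + O) = (-190 + 16*(-16))*(-410 - 151) = (-190 - 256)*(-561) = -446*(-561) = 250206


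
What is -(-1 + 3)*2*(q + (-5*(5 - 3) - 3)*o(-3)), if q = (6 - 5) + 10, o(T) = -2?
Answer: -148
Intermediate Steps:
q = 11 (q = 1 + 10 = 11)
-(-1 + 3)*2*(q + (-5*(5 - 3) - 3)*o(-3)) = -(-1 + 3)*2*(11 + (-5*(5 - 3) - 3)*(-2)) = -2*2*(11 + (-5*2 - 3)*(-2)) = -4*(11 + (-10 - 3)*(-2)) = -4*(11 - 13*(-2)) = -4*(11 + 26) = -4*37 = -1*148 = -148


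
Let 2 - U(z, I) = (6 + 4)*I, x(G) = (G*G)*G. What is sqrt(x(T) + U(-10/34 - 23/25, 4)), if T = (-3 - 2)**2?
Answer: sqrt(15587) ≈ 124.85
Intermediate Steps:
T = 25 (T = (-5)**2 = 25)
x(G) = G**3 (x(G) = G**2*G = G**3)
U(z, I) = 2 - 10*I (U(z, I) = 2 - (6 + 4)*I = 2 - 10*I)
sqrt(x(T) + U(-10/34 - 23/25, 4)) = sqrt(25**3 + (2 - 10*4)) = sqrt(15625 + (2 - 40)) = sqrt(15625 - 38) = sqrt(15587)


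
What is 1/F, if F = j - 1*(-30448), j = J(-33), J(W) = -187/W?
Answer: 3/91361 ≈ 3.2837e-5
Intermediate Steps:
j = 17/3 (j = -187/(-33) = -187*(-1/33) = 17/3 ≈ 5.6667)
F = 91361/3 (F = 17/3 - 1*(-30448) = 17/3 + 30448 = 91361/3 ≈ 30454.)
1/F = 1/(91361/3) = 3/91361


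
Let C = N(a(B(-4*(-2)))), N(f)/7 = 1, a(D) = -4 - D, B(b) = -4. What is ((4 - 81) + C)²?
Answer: 4900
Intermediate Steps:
N(f) = 7 (N(f) = 7*1 = 7)
C = 7
((4 - 81) + C)² = ((4 - 81) + 7)² = (-77 + 7)² = (-70)² = 4900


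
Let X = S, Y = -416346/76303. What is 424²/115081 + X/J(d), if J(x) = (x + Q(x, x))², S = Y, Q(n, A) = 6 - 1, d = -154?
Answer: 304493152375702/194947548080143 ≈ 1.5619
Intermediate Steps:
Y = -416346/76303 (Y = -416346*1/76303 = -416346/76303 ≈ -5.4565)
Q(n, A) = 5
S = -416346/76303 ≈ -5.4565
X = -416346/76303 ≈ -5.4565
J(x) = (5 + x)² (J(x) = (x + 5)² = (5 + x)²)
424²/115081 + X/J(d) = 424²/115081 - 416346/(76303*(5 - 154)²) = 179776*(1/115081) - 416346/(76303*((-149)²)) = 179776/115081 - 416346/76303/22201 = 179776/115081 - 416346/76303*1/22201 = 179776/115081 - 416346/1694002903 = 304493152375702/194947548080143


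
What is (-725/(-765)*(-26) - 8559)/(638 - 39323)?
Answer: 1313297/5918805 ≈ 0.22189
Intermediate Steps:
(-725/(-765)*(-26) - 8559)/(638 - 39323) = (-725*(-1/765)*(-26) - 8559)/(-38685) = ((145/153)*(-26) - 8559)*(-1/38685) = (-3770/153 - 8559)*(-1/38685) = -1313297/153*(-1/38685) = 1313297/5918805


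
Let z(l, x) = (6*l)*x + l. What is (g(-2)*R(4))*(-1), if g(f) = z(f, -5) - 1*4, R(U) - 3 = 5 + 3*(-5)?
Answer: 378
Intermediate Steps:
z(l, x) = l + 6*l*x (z(l, x) = 6*l*x + l = l + 6*l*x)
R(U) = -7 (R(U) = 3 + (5 + 3*(-5)) = 3 + (5 - 15) = 3 - 10 = -7)
g(f) = -4 - 29*f (g(f) = f*(1 + 6*(-5)) - 1*4 = f*(1 - 30) - 4 = f*(-29) - 4 = -29*f - 4 = -4 - 29*f)
(g(-2)*R(4))*(-1) = ((-4 - 29*(-2))*(-7))*(-1) = ((-4 + 58)*(-7))*(-1) = (54*(-7))*(-1) = -378*(-1) = 378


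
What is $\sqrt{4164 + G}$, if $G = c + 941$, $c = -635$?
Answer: $\sqrt{4470} \approx 66.858$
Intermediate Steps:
$G = 306$ ($G = -635 + 941 = 306$)
$\sqrt{4164 + G} = \sqrt{4164 + 306} = \sqrt{4470}$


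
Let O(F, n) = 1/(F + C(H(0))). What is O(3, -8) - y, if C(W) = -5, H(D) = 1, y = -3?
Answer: 5/2 ≈ 2.5000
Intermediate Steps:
O(F, n) = 1/(-5 + F) (O(F, n) = 1/(F - 5) = 1/(-5 + F))
O(3, -8) - y = 1/(-5 + 3) - 1*(-3) = 1/(-2) + 3 = -½ + 3 = 5/2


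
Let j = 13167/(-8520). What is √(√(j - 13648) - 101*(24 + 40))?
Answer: √(-3258502400 + 355*I*√27522943390)/710 ≈ 0.72654 + 80.402*I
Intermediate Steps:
j = -4389/2840 (j = 13167*(-1/8520) = -4389/2840 ≈ -1.5454)
√(√(j - 13648) - 101*(24 + 40)) = √(√(-4389/2840 - 13648) - 101*(24 + 40)) = √(√(-38764709/2840) - 101*64) = √(I*√27522943390/1420 - 6464) = √(-6464 + I*√27522943390/1420)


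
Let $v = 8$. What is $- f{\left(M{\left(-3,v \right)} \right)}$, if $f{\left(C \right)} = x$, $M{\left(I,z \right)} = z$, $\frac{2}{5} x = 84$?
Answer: $-210$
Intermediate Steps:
$x = 210$ ($x = \frac{5}{2} \cdot 84 = 210$)
$f{\left(C \right)} = 210$
$- f{\left(M{\left(-3,v \right)} \right)} = \left(-1\right) 210 = -210$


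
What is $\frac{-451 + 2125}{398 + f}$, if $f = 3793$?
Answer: $\frac{558}{1397} \approx 0.39943$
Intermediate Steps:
$\frac{-451 + 2125}{398 + f} = \frac{-451 + 2125}{398 + 3793} = \frac{1674}{4191} = 1674 \cdot \frac{1}{4191} = \frac{558}{1397}$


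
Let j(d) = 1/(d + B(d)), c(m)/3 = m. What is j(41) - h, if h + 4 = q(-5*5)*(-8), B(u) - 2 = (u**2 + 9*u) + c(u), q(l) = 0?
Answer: 8865/2216 ≈ 4.0005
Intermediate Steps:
c(m) = 3*m
B(u) = 2 + u**2 + 12*u (B(u) = 2 + ((u**2 + 9*u) + 3*u) = 2 + (u**2 + 12*u) = 2 + u**2 + 12*u)
j(d) = 1/(2 + d**2 + 13*d) (j(d) = 1/(d + (2 + d**2 + 12*d)) = 1/(2 + d**2 + 13*d))
h = -4 (h = -4 + 0*(-8) = -4 + 0 = -4)
j(41) - h = 1/(2 + 41**2 + 13*41) - 1*(-4) = 1/(2 + 1681 + 533) + 4 = 1/2216 + 4 = 8865/2216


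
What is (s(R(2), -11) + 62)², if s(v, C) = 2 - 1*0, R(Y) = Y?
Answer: 4096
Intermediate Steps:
s(v, C) = 2 (s(v, C) = 2 + 0 = 2)
(s(R(2), -11) + 62)² = (2 + 62)² = 64² = 4096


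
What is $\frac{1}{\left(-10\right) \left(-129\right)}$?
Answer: $\frac{1}{1290} \approx 0.00077519$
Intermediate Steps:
$\frac{1}{\left(-10\right) \left(-129\right)} = \frac{1}{1290}$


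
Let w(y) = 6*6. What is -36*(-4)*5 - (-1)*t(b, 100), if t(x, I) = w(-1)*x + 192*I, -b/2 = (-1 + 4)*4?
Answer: 19056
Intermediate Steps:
w(y) = 36
b = -24 (b = -2*(-1 + 4)*4 = -6*4 = -2*12 = -24)
t(x, I) = 36*x + 192*I
-36*(-4)*5 - (-1)*t(b, 100) = -36*(-4)*5 - (-1)*(36*(-24) + 192*100) = 144*5 - (-1)*(-864 + 19200) = 720 - (-1)*18336 = 720 - 1*(-18336) = 720 + 18336 = 19056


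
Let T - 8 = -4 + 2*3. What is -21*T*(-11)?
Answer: 2310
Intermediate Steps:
T = 10 (T = 8 + (-4 + 2*3) = 8 + (-4 + 6) = 8 + 2 = 10)
-21*T*(-11) = -21*10*(-11) = -210*(-11) = 2310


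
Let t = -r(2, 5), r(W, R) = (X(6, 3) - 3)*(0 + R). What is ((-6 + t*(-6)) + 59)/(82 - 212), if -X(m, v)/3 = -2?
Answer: -11/10 ≈ -1.1000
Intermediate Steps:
X(m, v) = 6 (X(m, v) = -3*(-2) = 6)
r(W, R) = 3*R (r(W, R) = (6 - 3)*(0 + R) = 3*R)
t = -15 (t = -3*5 = -1*15 = -15)
((-6 + t*(-6)) + 59)/(82 - 212) = ((-6 - 15*(-6)) + 59)/(82 - 212) = ((-6 + 90) + 59)/(-130) = (84 + 59)*(-1/130) = 143*(-1/130) = -11/10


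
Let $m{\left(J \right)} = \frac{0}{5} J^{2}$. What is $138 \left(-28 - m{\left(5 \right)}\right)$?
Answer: $-3864$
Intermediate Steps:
$m{\left(J \right)} = 0$ ($m{\left(J \right)} = 0 \cdot \frac{1}{5} J^{2} = 0 J^{2} = 0$)
$138 \left(-28 - m{\left(5 \right)}\right) = 138 \left(-28 - 0\right) = 138 \left(-28 + 0\right) = 138 \left(-28\right) = -3864$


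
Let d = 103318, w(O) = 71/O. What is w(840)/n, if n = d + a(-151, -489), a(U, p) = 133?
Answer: 71/86898840 ≈ 8.1704e-7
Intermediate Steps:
n = 103451 (n = 103318 + 133 = 103451)
w(840)/n = (71/840)/103451 = (71*(1/840))*(1/103451) = (71/840)*(1/103451) = 71/86898840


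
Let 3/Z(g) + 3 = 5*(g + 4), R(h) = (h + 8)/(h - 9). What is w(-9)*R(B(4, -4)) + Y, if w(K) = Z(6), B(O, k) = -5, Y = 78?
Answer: 51315/658 ≈ 77.986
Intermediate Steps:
R(h) = (8 + h)/(-9 + h)
Z(g) = 3/(17 + 5*g) (Z(g) = 3/(-3 + 5*(g + 4)) = 3/(-3 + 5*(4 + g)) = 3/(-3 + (20 + 5*g)) = 3/(17 + 5*g))
w(K) = 3/47 (w(K) = 3/(17 + 5*6) = 3/(17 + 30) = 3/47)
w(-9)*R(B(4, -4)) + Y = 3*((8 - 5)/(-9 - 5))/47 + 78 = 3*(3/(-14))/47 + 78 = 3*(-1/14*3)/47 + 78 = (3/47)*(-3/14) + 78 = -9/658 + 78 = 51315/658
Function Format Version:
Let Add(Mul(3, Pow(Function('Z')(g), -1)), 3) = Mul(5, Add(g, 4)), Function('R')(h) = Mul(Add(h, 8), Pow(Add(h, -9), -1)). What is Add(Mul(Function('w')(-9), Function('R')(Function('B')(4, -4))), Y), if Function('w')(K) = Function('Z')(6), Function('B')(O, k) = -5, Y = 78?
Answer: Rational(51315, 658) ≈ 77.986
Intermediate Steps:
Function('R')(h) = Mul(Pow(Add(-9, h), -1), Add(8, h)) (Function('R')(h) = Mul(Add(8, h), Pow(Add(-9, h), -1)) = Mul(Pow(Add(-9, h), -1), Add(8, h)))
Function('Z')(g) = Mul(3, Pow(Add(17, Mul(5, g)), -1)) (Function('Z')(g) = Mul(3, Pow(Add(-3, Mul(5, Add(g, 4))), -1)) = Mul(3, Pow(Add(-3, Mul(5, Add(4, g))), -1)) = Mul(3, Pow(Add(-3, Add(20, Mul(5, g))), -1)) = Mul(3, Pow(Add(17, Mul(5, g)), -1)))
Function('w')(K) = Rational(3, 47) (Function('w')(K) = Mul(3, Pow(Add(17, Mul(5, 6)), -1)) = Mul(3, Pow(Add(17, 30), -1)) = Mul(3, Pow(47, -1)) = Mul(3, Rational(1, 47)) = Rational(3, 47))
Add(Mul(Function('w')(-9), Function('R')(Function('B')(4, -4))), Y) = Add(Mul(Rational(3, 47), Mul(Pow(Add(-9, -5), -1), Add(8, -5))), 78) = Add(Mul(Rational(3, 47), Mul(Pow(-14, -1), 3)), 78) = Add(Mul(Rational(3, 47), Mul(Rational(-1, 14), 3)), 78) = Add(Mul(Rational(3, 47), Rational(-3, 14)), 78) = Add(Rational(-9, 658), 78) = Rational(51315, 658)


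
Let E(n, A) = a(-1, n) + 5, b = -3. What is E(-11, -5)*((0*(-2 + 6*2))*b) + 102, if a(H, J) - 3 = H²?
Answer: 102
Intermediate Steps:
a(H, J) = 3 + H²
E(n, A) = 9 (E(n, A) = (3 + (-1)²) + 5 = (3 + 1) + 5 = 4 + 5 = 9)
E(-11, -5)*((0*(-2 + 6*2))*b) + 102 = 9*((0*(-2 + 6*2))*(-3)) + 102 = 9*((0*(-2 + 12))*(-3)) + 102 = 9*((0*10)*(-3)) + 102 = 9*(0*(-3)) + 102 = 9*0 + 102 = 0 + 102 = 102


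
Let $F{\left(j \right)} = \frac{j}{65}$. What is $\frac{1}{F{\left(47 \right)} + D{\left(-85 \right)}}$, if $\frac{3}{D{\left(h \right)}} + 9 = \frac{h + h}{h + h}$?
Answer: $\frac{520}{181} \approx 2.8729$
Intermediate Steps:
$F{\left(j \right)} = \frac{j}{65}$ ($F{\left(j \right)} = j \frac{1}{65} = \frac{j}{65}$)
$D{\left(h \right)} = - \frac{3}{8}$ ($D{\left(h \right)} = \frac{3}{-9 + \frac{h + h}{h + h}} = \frac{3}{-9 + \frac{2 h}{2 h}} = \frac{3}{-9 + 2 h \frac{1}{2 h}} = \frac{3}{-9 + 1} = \frac{3}{-8} = 3 \left(- \frac{1}{8}\right) = - \frac{3}{8}$)
$\frac{1}{F{\left(47 \right)} + D{\left(-85 \right)}} = \frac{1}{\frac{1}{65} \cdot 47 - \frac{3}{8}} = \frac{1}{\frac{47}{65} - \frac{3}{8}} = \frac{1}{\frac{181}{520}} = \frac{520}{181}$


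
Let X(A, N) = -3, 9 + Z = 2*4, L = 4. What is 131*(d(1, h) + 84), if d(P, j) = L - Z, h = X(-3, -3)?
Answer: 11659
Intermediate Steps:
Z = -1 (Z = -9 + 2*4 = -9 + 8 = -1)
h = -3
d(P, j) = 5 (d(P, j) = 4 - 1*(-1) = 4 + 1 = 5)
131*(d(1, h) + 84) = 131*(5 + 84) = 131*89 = 11659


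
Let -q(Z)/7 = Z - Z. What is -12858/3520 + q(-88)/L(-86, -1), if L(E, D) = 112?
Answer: -6429/1760 ≈ -3.6528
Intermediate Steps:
q(Z) = 0 (q(Z) = -7*(Z - Z) = -7*0 = 0)
-12858/3520 + q(-88)/L(-86, -1) = -12858/3520 + 0/112 = -12858*1/3520 + 0*(1/112) = -6429/1760 + 0 = -6429/1760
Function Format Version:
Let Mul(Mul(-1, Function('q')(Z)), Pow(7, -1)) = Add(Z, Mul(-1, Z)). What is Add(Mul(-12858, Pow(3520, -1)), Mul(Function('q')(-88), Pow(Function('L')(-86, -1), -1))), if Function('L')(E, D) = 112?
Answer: Rational(-6429, 1760) ≈ -3.6528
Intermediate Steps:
Function('q')(Z) = 0 (Function('q')(Z) = Mul(-7, Add(Z, Mul(-1, Z))) = Mul(-7, 0) = 0)
Add(Mul(-12858, Pow(3520, -1)), Mul(Function('q')(-88), Pow(Function('L')(-86, -1), -1))) = Add(Mul(-12858, Pow(3520, -1)), Mul(0, Pow(112, -1))) = Add(Mul(-12858, Rational(1, 3520)), Mul(0, Rational(1, 112))) = Add(Rational(-6429, 1760), 0) = Rational(-6429, 1760)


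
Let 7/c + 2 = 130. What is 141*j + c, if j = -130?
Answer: -2346233/128 ≈ -18330.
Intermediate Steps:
c = 7/128 (c = 7/(-2 + 130) = 7/128 ≈ 0.054688)
141*j + c = 141*(-130) + 7/128 = -18330 + 7/128 = -2346233/128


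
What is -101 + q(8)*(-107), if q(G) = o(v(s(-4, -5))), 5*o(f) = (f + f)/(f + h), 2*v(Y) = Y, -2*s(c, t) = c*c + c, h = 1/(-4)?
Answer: -9133/65 ≈ -140.51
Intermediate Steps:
h = -¼ ≈ -0.25000
s(c, t) = -c/2 - c²/2 (s(c, t) = -(c*c + c)/2 = -(c² + c)/2 = -(c + c²)/2 = -c/2 - c²/2)
v(Y) = Y/2
o(f) = 2*f/(5*(-¼ + f)) (o(f) = ((f + f)/(f - ¼))/5 = ((2*f)/(-¼ + f))/5 = (2*f/(-¼ + f))/5 = 2*f/(5*(-¼ + f)))
q(G) = 24/65 (q(G) = 8*((-½*(-4)*(1 - 4))/2)/(5*(-1 + 4*((-½*(-4)*(1 - 4))/2))) = 8*((-½*(-4)*(-3))/2)/(5*(-1 + 4*((-½*(-4)*(-3))/2))) = 8*((½)*(-6))/(5*(-1 + 4*((½)*(-6)))) = (8/5)*(-3)/(-1 + 4*(-3)) = (8/5)*(-3)/(-1 - 12) = (8/5)*(-3)/(-13) = (8/5)*(-3)*(-1/13) = 24/65)
-101 + q(8)*(-107) = -101 + (24/65)*(-107) = -101 - 2568/65 = -9133/65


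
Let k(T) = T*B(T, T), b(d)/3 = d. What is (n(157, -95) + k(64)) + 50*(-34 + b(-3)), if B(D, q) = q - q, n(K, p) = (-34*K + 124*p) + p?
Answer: -19363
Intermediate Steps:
n(K, p) = -34*K + 125*p
b(d) = 3*d
B(D, q) = 0
k(T) = 0 (k(T) = T*0 = 0)
(n(157, -95) + k(64)) + 50*(-34 + b(-3)) = ((-34*157 + 125*(-95)) + 0) + 50*(-34 + 3*(-3)) = ((-5338 - 11875) + 0) + 50*(-34 - 9) = (-17213 + 0) + 50*(-43) = -17213 - 2150 = -19363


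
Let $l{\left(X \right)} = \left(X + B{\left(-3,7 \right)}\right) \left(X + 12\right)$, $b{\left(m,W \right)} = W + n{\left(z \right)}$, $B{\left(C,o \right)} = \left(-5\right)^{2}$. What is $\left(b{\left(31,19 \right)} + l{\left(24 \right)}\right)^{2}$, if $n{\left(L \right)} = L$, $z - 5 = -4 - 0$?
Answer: $3182656$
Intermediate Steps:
$B{\left(C,o \right)} = 25$
$z = 1$ ($z = 5 - 4 = 1$)
$b{\left(m,W \right)} = 1 + W$ ($b{\left(m,W \right)} = W + 1 = 1 + W$)
$l{\left(X \right)} = \left(12 + X\right) \left(25 + X\right)$ ($l{\left(X \right)} = \left(X + 25\right) \left(X + 12\right) = \left(25 + X\right) \left(12 + X\right) = \left(12 + X\right) \left(25 + X\right)$)
$\left(b{\left(31,19 \right)} + l{\left(24 \right)}\right)^{2} = \left(\left(1 + 19\right) + \left(300 + 24^{2} + 37 \cdot 24\right)\right)^{2} = \left(20 + \left(300 + 576 + 888\right)\right)^{2} = \left(20 + 1764\right)^{2} = 1784^{2} = 3182656$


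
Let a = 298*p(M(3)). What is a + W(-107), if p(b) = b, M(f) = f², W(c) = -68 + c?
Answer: 2507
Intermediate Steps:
a = 2682 (a = 298*3² = 298*9 = 2682)
a + W(-107) = 2682 + (-68 - 107) = 2682 - 175 = 2507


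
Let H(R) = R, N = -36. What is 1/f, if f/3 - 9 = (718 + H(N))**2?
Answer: 1/1395399 ≈ 7.1664e-7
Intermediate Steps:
f = 1395399 (f = 27 + 3*(718 - 36)**2 = 27 + 3*682**2 = 27 + 3*465124 = 27 + 1395372 = 1395399)
1/f = 1/1395399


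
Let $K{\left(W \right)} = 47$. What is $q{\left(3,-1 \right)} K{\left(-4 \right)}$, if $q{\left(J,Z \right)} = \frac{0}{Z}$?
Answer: $0$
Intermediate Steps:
$q{\left(J,Z \right)} = 0$
$q{\left(3,-1 \right)} K{\left(-4 \right)} = 0 \cdot 47 = 0$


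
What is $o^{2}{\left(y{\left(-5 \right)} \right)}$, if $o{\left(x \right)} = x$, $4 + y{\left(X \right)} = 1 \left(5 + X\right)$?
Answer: $16$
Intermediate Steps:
$y{\left(X \right)} = 1 + X$ ($y{\left(X \right)} = -4 + 1 \left(5 + X\right) = -4 + \left(5 + X\right) = 1 + X$)
$o^{2}{\left(y{\left(-5 \right)} \right)} = \left(1 - 5\right)^{2} = \left(-4\right)^{2} = 16$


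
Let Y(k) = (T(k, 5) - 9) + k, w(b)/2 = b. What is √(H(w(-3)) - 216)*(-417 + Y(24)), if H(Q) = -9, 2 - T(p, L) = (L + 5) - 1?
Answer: -6135*I ≈ -6135.0*I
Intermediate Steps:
T(p, L) = -2 - L (T(p, L) = 2 - ((L + 5) - 1) = 2 - ((5 + L) - 1) = 2 - (4 + L) = 2 + (-4 - L) = -2 - L)
w(b) = 2*b
Y(k) = -16 + k (Y(k) = ((-2 - 1*5) - 9) + k = ((-2 - 5) - 9) + k = (-7 - 9) + k = -16 + k)
√(H(w(-3)) - 216)*(-417 + Y(24)) = √(-9 - 216)*(-417 + (-16 + 24)) = √(-225)*(-417 + 8) = (15*I)*(-409) = -6135*I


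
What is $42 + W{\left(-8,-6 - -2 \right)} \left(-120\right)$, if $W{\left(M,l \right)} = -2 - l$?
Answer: $-198$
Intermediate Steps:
$42 + W{\left(-8,-6 - -2 \right)} \left(-120\right) = 42 + \left(-2 - \left(-6 - -2\right)\right) \left(-120\right) = 42 + \left(-2 - \left(-6 + 2\right)\right) \left(-120\right) = 42 + \left(-2 - -4\right) \left(-120\right) = 42 + \left(-2 + 4\right) \left(-120\right) = 42 + 2 \left(-120\right) = 42 - 240 = -198$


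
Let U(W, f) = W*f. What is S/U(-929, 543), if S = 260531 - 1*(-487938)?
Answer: -748469/504447 ≈ -1.4837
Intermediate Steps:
S = 748469 (S = 260531 + 487938 = 748469)
S/U(-929, 543) = 748469/((-929*543)) = 748469/(-504447) = 748469*(-1/504447) = -748469/504447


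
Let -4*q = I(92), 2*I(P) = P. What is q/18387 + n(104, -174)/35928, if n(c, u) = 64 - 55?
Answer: -27521/73400904 ≈ -0.00037494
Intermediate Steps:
I(P) = P/2
n(c, u) = 9
q = -23/2 (q = -92/8 = -¼*46 = -23/2 ≈ -11.500)
q/18387 + n(104, -174)/35928 = -23/2/18387 + 9/35928 = -23/2*1/18387 + 9*(1/35928) = -23/36774 + 1/3992 = -27521/73400904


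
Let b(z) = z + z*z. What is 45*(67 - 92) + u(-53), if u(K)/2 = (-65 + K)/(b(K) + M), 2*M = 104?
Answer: -789809/702 ≈ -1125.1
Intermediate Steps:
M = 52 (M = (½)*104 = 52)
b(z) = z + z²
u(K) = 2*(-65 + K)/(52 + K*(1 + K)) (u(K) = 2*((-65 + K)/(K*(1 + K) + 52)) = 2*((-65 + K)/(52 + K*(1 + K))) = 2*(-65 + K)/(52 + K*(1 + K)))
45*(67 - 92) + u(-53) = 45*(67 - 92) + 2*(-65 - 53)/(52 - 53*(1 - 53)) = 45*(-25) + 2*(-118)/(52 - 53*(-52)) = -1125 + 2*(-118)/(52 + 2756) = -1125 + 2*(-118)/2808 = -1125 + 2*(1/2808)*(-118) = -1125 - 59/702 = -789809/702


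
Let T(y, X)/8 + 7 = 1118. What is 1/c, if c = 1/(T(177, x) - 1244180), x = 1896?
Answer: -1235292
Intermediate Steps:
T(y, X) = 8888 (T(y, X) = -56 + 8*1118 = -56 + 8944 = 8888)
c = -1/1235292 (c = 1/(8888 - 1244180) = 1/(-1235292) = -1/1235292 ≈ -8.0952e-7)
1/c = 1/(-1/1235292) = -1235292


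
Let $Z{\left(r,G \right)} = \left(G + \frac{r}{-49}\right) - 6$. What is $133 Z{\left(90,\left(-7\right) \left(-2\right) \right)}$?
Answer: $\frac{5738}{7} \approx 819.71$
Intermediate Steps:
$Z{\left(r,G \right)} = -6 + G - \frac{r}{49}$ ($Z{\left(r,G \right)} = \left(G + r \left(- \frac{1}{49}\right)\right) - 6 = \left(G - \frac{r}{49}\right) - 6 = -6 + G - \frac{r}{49}$)
$133 Z{\left(90,\left(-7\right) \left(-2\right) \right)} = 133 \left(-6 - -14 - \frac{90}{49}\right) = 133 \left(-6 + 14 - \frac{90}{49}\right) = 133 \cdot \frac{302}{49} = \frac{5738}{7}$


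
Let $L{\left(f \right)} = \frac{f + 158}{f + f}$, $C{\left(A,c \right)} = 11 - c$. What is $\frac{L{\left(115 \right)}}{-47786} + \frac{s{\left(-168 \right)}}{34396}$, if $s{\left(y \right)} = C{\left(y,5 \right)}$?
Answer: $\frac{14138643}{94509717220} \approx 0.0001496$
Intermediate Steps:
$s{\left(y \right)} = 6$ ($s{\left(y \right)} = 11 - 5 = 6$)
$L{\left(f \right)} = \frac{158 + f}{2 f}$
$\frac{L{\left(115 \right)}}{-47786} + \frac{s{\left(-168 \right)}}{34396} = \frac{\frac{1}{2} \cdot \frac{1}{115} \left(158 + 115\right)}{-47786} + \frac{6}{34396} = \frac{1}{2} \cdot \frac{1}{115} \cdot 273 \left(- \frac{1}{47786}\right) + 6 \cdot \frac{1}{34396} = \frac{273}{230} \left(- \frac{1}{47786}\right) + \frac{3}{17198} = - \frac{273}{10990780} + \frac{3}{17198} = \frac{14138643}{94509717220}$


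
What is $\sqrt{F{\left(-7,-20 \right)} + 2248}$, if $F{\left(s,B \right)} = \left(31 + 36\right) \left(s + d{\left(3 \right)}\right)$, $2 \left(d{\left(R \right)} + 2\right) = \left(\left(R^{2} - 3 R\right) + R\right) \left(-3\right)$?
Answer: $\frac{\sqrt{5374}}{2} \approx 36.654$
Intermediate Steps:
$d{\left(R \right)} = -2 + 3 R - \frac{3 R^{2}}{2}$ ($d{\left(R \right)} = -2 + \frac{\left(\left(R^{2} - 3 R\right) + R\right) \left(-3\right)}{2} = -2 + \frac{\left(R^{2} - 2 R\right) \left(-3\right)}{2} = -2 + \frac{- 3 R^{2} + 6 R}{2} = -2 - \left(- 3 R + \frac{3 R^{2}}{2}\right) = -2 + 3 R - \frac{3 R^{2}}{2}$)
$F{\left(s,B \right)} = - \frac{871}{2} + 67 s$ ($F{\left(s,B \right)} = \left(31 + 36\right) \left(s - \left(-7 + \frac{27}{2}\right)\right) = 67 \left(s - \frac{13}{2}\right) = 67 \left(- \frac{13}{2} + s\right) = - \frac{871}{2} + 67 s$)
$\sqrt{F{\left(-7,-20 \right)} + 2248} = \sqrt{\left(- \frac{871}{2} + 67 \left(-7\right)\right) + 2248} = \sqrt{\left(- \frac{871}{2} - 469\right) + 2248} = \sqrt{- \frac{1809}{2} + 2248} = \sqrt{\frac{2687}{2}} = \frac{\sqrt{5374}}{2}$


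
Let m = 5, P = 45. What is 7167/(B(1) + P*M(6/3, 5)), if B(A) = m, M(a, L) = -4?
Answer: -7167/175 ≈ -40.954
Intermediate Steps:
B(A) = 5
7167/(B(1) + P*M(6/3, 5)) = 7167/(5 + 45*(-4)) = 7167/(5 - 180) = 7167/(-175) = 7167*(-1/175) = -7167/175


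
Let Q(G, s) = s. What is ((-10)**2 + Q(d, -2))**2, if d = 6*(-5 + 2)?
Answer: 9604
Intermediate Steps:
d = -18 (d = 6*(-3) = -18)
((-10)**2 + Q(d, -2))**2 = ((-10)**2 - 2)**2 = (100 - 2)**2 = 98**2 = 9604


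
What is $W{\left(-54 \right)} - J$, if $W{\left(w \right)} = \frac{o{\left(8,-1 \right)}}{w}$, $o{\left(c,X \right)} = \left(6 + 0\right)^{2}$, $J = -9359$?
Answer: $\frac{28075}{3} \approx 9358.3$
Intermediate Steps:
$o{\left(c,X \right)} = 36$ ($o{\left(c,X \right)} = 6^{2} = 36$)
$W{\left(w \right)} = \frac{36}{w}$
$W{\left(-54 \right)} - J = \frac{36}{-54} - -9359 = 36 \left(- \frac{1}{54}\right) + 9359 = - \frac{2}{3} + 9359 = \frac{28075}{3}$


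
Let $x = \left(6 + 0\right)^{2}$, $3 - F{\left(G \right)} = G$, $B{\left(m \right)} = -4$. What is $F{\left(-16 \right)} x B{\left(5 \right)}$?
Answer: $-2736$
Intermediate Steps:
$F{\left(G \right)} = 3 - G$
$x = 36$ ($x = 6^{2} = 36$)
$F{\left(-16 \right)} x B{\left(5 \right)} = \left(3 - -16\right) 36 \left(-4\right) = \left(3 + 16\right) \left(-144\right) = 19 \left(-144\right) = -2736$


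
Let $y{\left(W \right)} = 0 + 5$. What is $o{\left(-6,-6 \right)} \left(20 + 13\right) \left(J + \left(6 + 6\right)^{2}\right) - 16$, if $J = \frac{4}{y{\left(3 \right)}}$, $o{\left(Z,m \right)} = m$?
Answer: $- \frac{143432}{5} \approx -28686.0$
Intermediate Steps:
$y{\left(W \right)} = 5$
$J = \frac{4}{5} \approx 0.8$
$o{\left(-6,-6 \right)} \left(20 + 13\right) \left(J + \left(6 + 6\right)^{2}\right) - 16 = - 6 \left(20 + 13\right) \left(\frac{4}{5} + \left(6 + 6\right)^{2}\right) - 16 = - 6 \cdot 33 \left(\frac{4}{5} + 12^{2}\right) - 16 = - 6 \cdot 33 \left(\frac{4}{5} + 144\right) - 16 = - 6 \cdot 33 \cdot \frac{724}{5} - 16 = \left(-6\right) \frac{23892}{5} - 16 = - \frac{143352}{5} - 16 = - \frac{143432}{5}$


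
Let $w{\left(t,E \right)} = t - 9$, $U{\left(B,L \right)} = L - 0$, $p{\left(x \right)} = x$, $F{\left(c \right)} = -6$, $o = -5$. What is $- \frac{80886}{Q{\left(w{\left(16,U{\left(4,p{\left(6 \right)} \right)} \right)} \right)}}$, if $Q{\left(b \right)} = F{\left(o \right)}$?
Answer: $13481$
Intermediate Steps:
$U{\left(B,L \right)} = L$ ($U{\left(B,L \right)} = L + 0 = L$)
$w{\left(t,E \right)} = -9 + t$
$Q{\left(b \right)} = -6$
$- \frac{80886}{Q{\left(w{\left(16,U{\left(4,p{\left(6 \right)} \right)} \right)} \right)}} = - \frac{80886}{-6} = \left(-80886\right) \left(- \frac{1}{6}\right) = 13481$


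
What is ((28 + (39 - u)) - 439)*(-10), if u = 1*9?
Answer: 3810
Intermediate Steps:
u = 9
((28 + (39 - u)) - 439)*(-10) = ((28 + (39 - 1*9)) - 439)*(-10) = ((28 + (39 - 9)) - 439)*(-10) = ((28 + 30) - 439)*(-10) = (58 - 439)*(-10) = -381*(-10) = 3810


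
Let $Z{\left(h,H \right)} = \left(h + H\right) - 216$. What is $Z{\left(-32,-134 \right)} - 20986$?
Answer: $-21368$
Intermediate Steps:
$Z{\left(h,H \right)} = -216 + H + h$ ($Z{\left(h,H \right)} = \left(H + h\right) - 216 = -216 + H + h$)
$Z{\left(-32,-134 \right)} - 20986 = \left(-216 - 134 - 32\right) - 20986 = -382 - 20986 = -21368$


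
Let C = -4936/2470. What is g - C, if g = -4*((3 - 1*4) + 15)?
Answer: -66692/1235 ≈ -54.002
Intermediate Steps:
g = -56 (g = -4*((3 - 4) + 15) = -4*(-1 + 15) = -4*14 = -56)
C = -2468/1235 (C = -4936*1/2470 = -2468/1235 ≈ -1.9984)
g - C = -56 - 1*(-2468/1235) = -56 + 2468/1235 = -66692/1235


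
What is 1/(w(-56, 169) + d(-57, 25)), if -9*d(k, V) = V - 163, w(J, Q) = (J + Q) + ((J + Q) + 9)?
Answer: 3/751 ≈ 0.0039947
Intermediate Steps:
w(J, Q) = 9 + 2*J + 2*Q (w(J, Q) = (J + Q) + (9 + J + Q) = 9 + 2*J + 2*Q)
d(k, V) = 163/9 - V/9 (d(k, V) = -(V - 163)/9 = -(-163 + V)/9 = 163/9 - V/9)
1/(w(-56, 169) + d(-57, 25)) = 1/((9 + 2*(-56) + 2*169) + (163/9 - ⅑*25)) = 1/((9 - 112 + 338) + (163/9 - 25/9)) = 1/(235 + 46/3) = 1/(751/3) = 3/751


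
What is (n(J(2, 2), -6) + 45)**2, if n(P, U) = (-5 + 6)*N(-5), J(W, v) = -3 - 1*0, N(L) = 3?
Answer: 2304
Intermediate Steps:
J(W, v) = -3 (J(W, v) = -3 + 0 = -3)
n(P, U) = 3 (n(P, U) = (-5 + 6)*3 = 1*3 = 3)
(n(J(2, 2), -6) + 45)**2 = (3 + 45)**2 = 48**2 = 2304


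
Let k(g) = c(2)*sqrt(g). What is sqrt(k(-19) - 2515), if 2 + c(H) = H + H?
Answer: sqrt(-2515 + 2*I*sqrt(19)) ≈ 0.08692 + 50.15*I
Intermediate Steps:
c(H) = -2 + 2*H (c(H) = -2 + (H + H) = -2 + 2*H)
k(g) = 2*sqrt(g) (k(g) = (-2 + 2*2)*sqrt(g) = (-2 + 4)*sqrt(g) = 2*sqrt(g))
sqrt(k(-19) - 2515) = sqrt(2*sqrt(-19) - 2515) = sqrt(2*(I*sqrt(19)) - 2515) = sqrt(2*I*sqrt(19) - 2515) = sqrt(-2515 + 2*I*sqrt(19))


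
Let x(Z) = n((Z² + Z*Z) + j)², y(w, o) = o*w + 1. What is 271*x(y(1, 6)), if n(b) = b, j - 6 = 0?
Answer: 2931136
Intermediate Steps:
j = 6 (j = 6 + 0 = 6)
y(w, o) = 1 + o*w
x(Z) = (6 + 2*Z²)² (x(Z) = ((Z² + Z*Z) + 6)² = ((Z² + Z²) + 6)² = (2*Z² + 6)² = (6 + 2*Z²)²)
271*x(y(1, 6)) = 271*(4*(3 + (1 + 6*1)²)²) = 271*(4*(3 + (1 + 6)²)²) = 271*(4*(3 + 7²)²) = 271*(4*(3 + 49)²) = 271*(4*52²) = 271*(4*2704) = 271*10816 = 2931136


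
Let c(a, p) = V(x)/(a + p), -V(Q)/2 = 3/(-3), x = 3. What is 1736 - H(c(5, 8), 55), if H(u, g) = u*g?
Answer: 22458/13 ≈ 1727.5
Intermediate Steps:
V(Q) = 2 (V(Q) = -6/(-3) = -6*(-1)/3 = -2*(-1) = 2)
c(a, p) = 2/(a + p)
H(u, g) = g*u
1736 - H(c(5, 8), 55) = 1736 - 55*2/(5 + 8) = 1736 - 55*2/13 = 1736 - 1*110/13 = 1736 - 110/13 = 22458/13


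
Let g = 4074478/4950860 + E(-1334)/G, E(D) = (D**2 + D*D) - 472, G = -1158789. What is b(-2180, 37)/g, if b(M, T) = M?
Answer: 6253332298308600/6448434071629 ≈ 969.74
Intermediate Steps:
E(D) = -472 + 2*D**2 (E(D) = (D**2 + D**2) - 472 = 2*D**2 - 472 = -472 + 2*D**2)
g = -6448434071629/2868501054270 (g = 4074478/4950860 + (-472 + 2*(-1334)**2)/(-1158789) = 4074478*(1/4950860) + (-472 + 2*1779556)*(-1/1158789) = 2037239/2475430 + (-472 + 3559112)*(-1/1158789) = 2037239/2475430 + 3558640*(-1/1158789) = 2037239/2475430 - 3558640/1158789 = -6448434071629/2868501054270 ≈ -2.2480)
b(-2180, 37)/g = -2180/(-6448434071629/2868501054270) = -2180*(-2868501054270/6448434071629) = 6253332298308600/6448434071629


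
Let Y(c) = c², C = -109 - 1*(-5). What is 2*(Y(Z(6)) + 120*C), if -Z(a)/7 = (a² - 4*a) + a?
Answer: 6792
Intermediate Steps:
Z(a) = -7*a² + 21*a (Z(a) = -7*((a² - 4*a) + a) = -7*(a² - 3*a) = -7*a² + 21*a)
C = -104 (C = -109 + 5 = -104)
2*(Y(Z(6)) + 120*C) = 2*((7*6*(3 - 1*6))² + 120*(-104)) = 2*((7*6*(3 - 6))² - 12480) = 2*((7*6*(-3))² - 12480) = 2*((-126)² - 12480) = 2*(15876 - 12480) = 2*3396 = 6792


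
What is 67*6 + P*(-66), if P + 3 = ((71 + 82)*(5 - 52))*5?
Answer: 2373630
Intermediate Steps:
P = -35958 (P = -3 + ((71 + 82)*(5 - 52))*5 = -3 + (153*(-47))*5 = -3 - 7191*5 = -3 - 35955 = -35958)
67*6 + P*(-66) = 67*6 - 35958*(-66) = 402 + 2373228 = 2373630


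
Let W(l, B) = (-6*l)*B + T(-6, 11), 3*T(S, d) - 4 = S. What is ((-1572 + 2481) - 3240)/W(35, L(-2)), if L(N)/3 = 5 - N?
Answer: 6993/13232 ≈ 0.52849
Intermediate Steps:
T(S, d) = 4/3 + S/3
L(N) = 15 - 3*N (L(N) = 3*(5 - N) = 15 - 3*N)
W(l, B) = -2/3 - 6*B*l (W(l, B) = (-6*l)*B + (4/3 + (1/3)*(-6)) = -6*B*l + (4/3 - 2) = -6*B*l - 2/3 = -2/3 - 6*B*l)
((-1572 + 2481) - 3240)/W(35, L(-2)) = ((-1572 + 2481) - 3240)/(-2/3 - 6*(15 - 3*(-2))*35) = (909 - 3240)/(-2/3 - 6*(15 + 6)*35) = -2331/(-2/3 - 6*21*35) = -2331/(-2/3 - 4410) = -2331/(-13232/3) = -2331*(-3/13232) = 6993/13232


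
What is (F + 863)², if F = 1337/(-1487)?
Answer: 1643380419136/2211169 ≈ 7.4322e+5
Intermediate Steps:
F = -1337/1487 (F = 1337*(-1/1487) = -1337/1487 ≈ -0.89913)
(F + 863)² = (-1337/1487 + 863)² = (1281944/1487)² = 1643380419136/2211169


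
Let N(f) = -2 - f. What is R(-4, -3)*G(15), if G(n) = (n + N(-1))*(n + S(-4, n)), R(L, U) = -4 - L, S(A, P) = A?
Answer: 0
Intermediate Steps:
G(n) = (-1 + n)*(-4 + n) (G(n) = (n + (-2 - 1*(-1)))*(n - 4) = (n + (-2 + 1))*(-4 + n) = (n - 1)*(-4 + n) = (-1 + n)*(-4 + n))
R(-4, -3)*G(15) = (-4 - 1*(-4))*(4 + 15**2 - 5*15) = (-4 + 4)*(4 + 225 - 75) = 0*154 = 0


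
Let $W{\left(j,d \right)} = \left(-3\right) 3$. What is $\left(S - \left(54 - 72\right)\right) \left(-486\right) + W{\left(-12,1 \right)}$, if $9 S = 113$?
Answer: $-14859$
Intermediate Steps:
$W{\left(j,d \right)} = -9$
$S = \frac{113}{9}$ ($S = \frac{1}{9} \cdot 113 = \frac{113}{9} \approx 12.556$)
$\left(S - \left(54 - 72\right)\right) \left(-486\right) + W{\left(-12,1 \right)} = \left(\frac{113}{9} - \left(54 - 72\right)\right) \left(-486\right) - 9 = \left(\frac{113}{9} - -18\right) \left(-486\right) - 9 = \left(\frac{113}{9} + 18\right) \left(-486\right) - 9 = \frac{275}{9} \left(-486\right) - 9 = -14850 - 9 = -14859$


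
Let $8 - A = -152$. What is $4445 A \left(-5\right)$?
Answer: $-3556000$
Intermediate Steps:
$A = 160$ ($A = 8 - -152 = 8 + 152 = 160$)
$4445 A \left(-5\right) = 4445 \cdot 160 \left(-5\right) = 4445 \left(-800\right) = -3556000$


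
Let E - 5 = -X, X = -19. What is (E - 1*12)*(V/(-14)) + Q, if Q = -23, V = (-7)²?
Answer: -65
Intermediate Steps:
V = 49
E = 24 (E = 5 - 1*(-19) = 5 + 19 = 24)
(E - 1*12)*(V/(-14)) + Q = (24 - 1*12)*(49/(-14)) - 23 = (24 - 12)*(49*(-1/14)) - 23 = 12*(-7/2) - 23 = -42 - 23 = -65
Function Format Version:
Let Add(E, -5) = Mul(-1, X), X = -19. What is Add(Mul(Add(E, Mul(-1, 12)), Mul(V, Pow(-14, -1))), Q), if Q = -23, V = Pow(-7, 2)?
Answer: -65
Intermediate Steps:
V = 49
E = 24 (E = Add(5, Mul(-1, -19)) = Add(5, 19) = 24)
Add(Mul(Add(E, Mul(-1, 12)), Mul(V, Pow(-14, -1))), Q) = Add(Mul(Add(24, Mul(-1, 12)), Mul(49, Pow(-14, -1))), -23) = Add(Mul(Add(24, -12), Mul(49, Rational(-1, 14))), -23) = Add(Mul(12, Rational(-7, 2)), -23) = Add(-42, -23) = -65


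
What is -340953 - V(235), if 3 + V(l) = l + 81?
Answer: -341266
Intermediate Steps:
V(l) = 78 + l (V(l) = -3 + (l + 81) = -3 + (81 + l) = 78 + l)
-340953 - V(235) = -340953 - (78 + 235) = -340953 - 1*313 = -340953 - 313 = -341266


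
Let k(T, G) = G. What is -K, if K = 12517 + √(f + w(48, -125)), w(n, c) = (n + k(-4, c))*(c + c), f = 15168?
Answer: -12517 - √34418 ≈ -12703.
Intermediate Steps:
w(n, c) = 2*c*(c + n) (w(n, c) = (n + c)*(c + c) = (c + n)*(2*c) = 2*c*(c + n))
K = 12517 + √34418 (K = 12517 + √(15168 + 2*(-125)*(-125 + 48)) = 12517 + √(15168 + 2*(-125)*(-77)) = 12517 + √(15168 + 19250) = 12517 + √34418 ≈ 12703.)
-K = -(12517 + √34418) = -12517 - √34418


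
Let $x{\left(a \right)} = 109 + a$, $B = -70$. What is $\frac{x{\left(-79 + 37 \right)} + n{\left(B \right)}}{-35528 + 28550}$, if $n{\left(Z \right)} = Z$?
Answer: $\frac{1}{2326} \approx 0.00042992$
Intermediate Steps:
$\frac{x{\left(-79 + 37 \right)} + n{\left(B \right)}}{-35528 + 28550} = \frac{\left(109 + \left(-79 + 37\right)\right) - 70}{-35528 + 28550} = \frac{\left(109 - 42\right) - 70}{-6978} = \left(67 - 70\right) \left(- \frac{1}{6978}\right) = \left(-3\right) \left(- \frac{1}{6978}\right) = \frac{1}{2326}$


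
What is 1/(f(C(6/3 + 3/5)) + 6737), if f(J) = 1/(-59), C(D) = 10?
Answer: 59/397482 ≈ 0.00014843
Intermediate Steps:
f(J) = -1/59
1/(f(C(6/3 + 3/5)) + 6737) = 1/(-1/59 + 6737) = 1/(397482/59) = 59/397482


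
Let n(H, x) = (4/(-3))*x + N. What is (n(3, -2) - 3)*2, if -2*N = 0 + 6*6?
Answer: -110/3 ≈ -36.667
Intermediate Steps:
N = -18 (N = -(0 + 6*6)/2 = -(0 + 36)/2 = -½*36 = -18)
n(H, x) = -18 - 4*x/3 (n(H, x) = (4/(-3))*x - 18 = (4*(-⅓))*x - 18 = -4*x/3 - 18 = -18 - 4*x/3)
(n(3, -2) - 3)*2 = ((-18 - 4/3*(-2)) - 3)*2 = ((-18 + 8/3) - 3)*2 = (-46/3 - 3)*2 = -55/3*2 = -110/3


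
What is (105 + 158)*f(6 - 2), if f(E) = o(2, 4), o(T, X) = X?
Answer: 1052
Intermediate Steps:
f(E) = 4
(105 + 158)*f(6 - 2) = (105 + 158)*4 = 263*4 = 1052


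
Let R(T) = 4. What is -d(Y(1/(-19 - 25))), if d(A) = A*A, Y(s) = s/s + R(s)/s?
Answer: -30625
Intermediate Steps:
Y(s) = 1 + 4/s (Y(s) = s/s + 4/s = 1 + 4/s)
d(A) = A**2
-d(Y(1/(-19 - 25))) = -((4 + 1/(-19 - 25))/(1/(-19 - 25)))**2 = -((4 + 1/(-44))/(1/(-44)))**2 = -((4 - 1/44)/(-1/44))**2 = -(-44*175/44)**2 = -1*(-175)**2 = -1*30625 = -30625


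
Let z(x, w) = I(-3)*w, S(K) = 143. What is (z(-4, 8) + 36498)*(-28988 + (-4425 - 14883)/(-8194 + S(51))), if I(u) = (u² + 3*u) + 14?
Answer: -8543422358800/8051 ≈ -1.0612e+9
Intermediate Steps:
I(u) = 14 + u² + 3*u
z(x, w) = 14*w (z(x, w) = (14 + (-3)² + 3*(-3))*w = (14 + 9 - 9)*w = 14*w)
(z(-4, 8) + 36498)*(-28988 + (-4425 - 14883)/(-8194 + S(51))) = (14*8 + 36498)*(-28988 + (-4425 - 14883)/(-8194 + 143)) = (112 + 36498)*(-28988 - 19308/(-8051)) = 36610*(-28988 - 19308*(-1/8051)) = 36610*(-28988 + 19308/8051) = 36610*(-233363080/8051) = -8543422358800/8051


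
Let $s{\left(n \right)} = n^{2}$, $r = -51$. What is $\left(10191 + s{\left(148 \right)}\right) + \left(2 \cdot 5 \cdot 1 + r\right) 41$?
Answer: $30414$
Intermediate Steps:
$\left(10191 + s{\left(148 \right)}\right) + \left(2 \cdot 5 \cdot 1 + r\right) 41 = \left(10191 + 148^{2}\right) + \left(2 \cdot 5 \cdot 1 - 51\right) 41 = \left(10191 + 21904\right) + \left(10 \cdot 1 - 51\right) 41 = 32095 + \left(10 - 51\right) 41 = 32095 - 1681 = 30414$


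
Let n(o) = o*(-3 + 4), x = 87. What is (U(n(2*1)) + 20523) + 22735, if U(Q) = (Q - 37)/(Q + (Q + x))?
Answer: 562349/13 ≈ 43258.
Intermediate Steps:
n(o) = o (n(o) = o*1 = o)
U(Q) = (-37 + Q)/(87 + 2*Q) (U(Q) = (Q - 37)/(Q + (Q + 87)) = (-37 + Q)/(Q + (87 + Q)) = (-37 + Q)/(87 + 2*Q))
(U(n(2*1)) + 20523) + 22735 = ((-37 + 2*1)/(87 + 2*(2*1)) + 20523) + 22735 = ((-37 + 2)/(87 + 2*2) + 20523) + 22735 = (-35/(87 + 4) + 20523) + 22735 = (-35/91 + 20523) + 22735 = ((1/91)*(-35) + 20523) + 22735 = (-5/13 + 20523) + 22735 = 266794/13 + 22735 = 562349/13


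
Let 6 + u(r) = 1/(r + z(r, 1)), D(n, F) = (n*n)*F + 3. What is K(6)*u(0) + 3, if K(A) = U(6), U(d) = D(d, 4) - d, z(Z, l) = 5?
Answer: -4074/5 ≈ -814.80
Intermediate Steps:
D(n, F) = 3 + F*n**2 (D(n, F) = n**2*F + 3 = F*n**2 + 3 = 3 + F*n**2)
u(r) = -6 + 1/(5 + r) (u(r) = -6 + 1/(r + 5) = -6 + 1/(5 + r))
U(d) = 3 - d + 4*d**2 (U(d) = (3 + 4*d**2) - d = 3 - d + 4*d**2)
K(A) = 141 (K(A) = 3 - 1*6 + 4*6**2 = 3 - 6 + 4*36 = 3 - 6 + 144 = 141)
K(6)*u(0) + 3 = 141*((-29 - 6*0)/(5 + 0)) + 3 = 141*((-29 + 0)/5) + 3 = 141*((1/5)*(-29)) + 3 = 141*(-29/5) + 3 = -4089/5 + 3 = -4074/5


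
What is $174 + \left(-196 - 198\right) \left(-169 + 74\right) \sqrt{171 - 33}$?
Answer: $174 + 37430 \sqrt{138} \approx 4.3988 \cdot 10^{5}$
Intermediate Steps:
$174 + \left(-196 - 198\right) \left(-169 + 74\right) \sqrt{171 - 33} = 174 + \left(-394\right) \left(-95\right) \sqrt{138} = 174 + 37430 \sqrt{138}$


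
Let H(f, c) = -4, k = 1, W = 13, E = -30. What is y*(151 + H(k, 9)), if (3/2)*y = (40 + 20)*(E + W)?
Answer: -99960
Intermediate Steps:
y = -680 (y = 2*((40 + 20)*(-30 + 13))/3 = 2*(60*(-17))/3 = (⅔)*(-1020) = -680)
y*(151 + H(k, 9)) = -680*(151 - 4) = -680*147 = -99960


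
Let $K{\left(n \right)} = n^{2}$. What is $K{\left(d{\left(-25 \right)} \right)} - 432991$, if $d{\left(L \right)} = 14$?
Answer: $-432795$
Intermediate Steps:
$K{\left(d{\left(-25 \right)} \right)} - 432991 = 14^{2} - 432991 = 196 - 432991 = -432795$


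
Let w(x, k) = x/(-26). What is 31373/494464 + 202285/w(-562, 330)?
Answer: 1300303268933/138944384 ≈ 9358.4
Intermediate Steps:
w(x, k) = -x/26 (w(x, k) = x*(-1/26) = -x/26)
31373/494464 + 202285/w(-562, 330) = 31373/494464 + 202285/((-1/26*(-562))) = 31373*(1/494464) + 202285/(281/13) = 31373/494464 + 202285*(13/281) = 31373/494464 + 2629705/281 = 1300303268933/138944384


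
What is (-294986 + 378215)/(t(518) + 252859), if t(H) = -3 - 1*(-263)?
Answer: 27743/84373 ≈ 0.32881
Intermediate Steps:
t(H) = 260 (t(H) = -3 + 263 = 260)
(-294986 + 378215)/(t(518) + 252859) = (-294986 + 378215)/(260 + 252859) = 83229/253119 = 83229*(1/253119) = 27743/84373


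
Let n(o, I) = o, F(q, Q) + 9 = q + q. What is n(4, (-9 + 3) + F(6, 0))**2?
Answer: 16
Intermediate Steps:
F(q, Q) = -9 + 2*q (F(q, Q) = -9 + (q + q) = -9 + 2*q)
n(4, (-9 + 3) + F(6, 0))**2 = 4**2 = 16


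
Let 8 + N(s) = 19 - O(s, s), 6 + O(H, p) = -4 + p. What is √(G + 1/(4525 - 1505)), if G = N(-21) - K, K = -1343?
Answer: √3157939255/1510 ≈ 37.216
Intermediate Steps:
O(H, p) = -10 + p (O(H, p) = -6 + (-4 + p) = -10 + p)
N(s) = 21 - s (N(s) = -8 + (19 - (-10 + s)) = -8 + (19 + (10 - s)) = -8 + (29 - s) = 21 - s)
G = 1385 (G = (21 - 1*(-21)) - 1*(-1343) = (21 + 21) + 1343 = 42 + 1343 = 1385)
√(G + 1/(4525 - 1505)) = √(1385 + 1/(4525 - 1505)) = √(1385 + 1/3020) = √(4182701/3020) = √3157939255/1510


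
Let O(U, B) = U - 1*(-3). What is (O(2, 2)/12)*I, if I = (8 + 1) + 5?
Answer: 35/6 ≈ 5.8333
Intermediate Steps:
I = 14 (I = 9 + 5 = 14)
O(U, B) = 3 + U (O(U, B) = U + 3 = 3 + U)
(O(2, 2)/12)*I = ((3 + 2)/12)*14 = ((1/12)*5)*14 = (5/12)*14 = 35/6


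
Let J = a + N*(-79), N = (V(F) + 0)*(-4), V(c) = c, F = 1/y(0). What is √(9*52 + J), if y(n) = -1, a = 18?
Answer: √170 ≈ 13.038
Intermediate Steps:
F = -1 (F = 1/(-1) = -1)
N = 4 (N = (-1 + 0)*(-4) = -1*(-4) = 4)
J = -298 (J = 18 + 4*(-79) = 18 - 316 = -298)
√(9*52 + J) = √(9*52 - 298) = √(468 - 298) = √170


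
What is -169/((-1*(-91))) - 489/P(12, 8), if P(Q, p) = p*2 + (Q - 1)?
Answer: -1258/63 ≈ -19.968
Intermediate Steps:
P(Q, p) = -1 + Q + 2*p (P(Q, p) = 2*p + (-1 + Q) = -1 + Q + 2*p)
-169/((-1*(-91))) - 489/P(12, 8) = -169/((-1*(-91))) - 489/(-1 + 12 + 2*8) = -169/91 - 489/(-1 + 12 + 16) = -169*1/91 - 489/27 = -13/7 - 489*1/27 = -13/7 - 163/9 = -1258/63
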